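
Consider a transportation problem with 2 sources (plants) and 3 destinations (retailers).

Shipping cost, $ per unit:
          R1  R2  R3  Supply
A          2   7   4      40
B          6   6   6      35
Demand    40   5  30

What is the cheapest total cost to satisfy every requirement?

290

An optimal shipping plan:
  A–R1: 40 × $2 = $80
  B–R2: 5 × $6 = $30
  B–R3: 30 × $6 = $180
Total = 80 + 30 + 180 = $290.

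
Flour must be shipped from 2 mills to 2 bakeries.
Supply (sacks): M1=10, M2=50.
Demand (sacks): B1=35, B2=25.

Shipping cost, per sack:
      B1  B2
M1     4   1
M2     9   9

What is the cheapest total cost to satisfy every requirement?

A cheapest plan:
  M1 to B2: 10 sacks
  M2 to B1: 35 sacks
  M2 to B2: 15 sacks
Total cost = 460.

460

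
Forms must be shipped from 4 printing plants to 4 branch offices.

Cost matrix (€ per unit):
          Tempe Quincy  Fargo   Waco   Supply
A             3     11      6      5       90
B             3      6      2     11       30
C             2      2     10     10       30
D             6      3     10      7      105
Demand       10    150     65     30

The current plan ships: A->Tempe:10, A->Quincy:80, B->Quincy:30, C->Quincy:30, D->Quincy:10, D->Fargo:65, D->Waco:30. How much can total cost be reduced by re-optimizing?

Current plan cost = 10·3 + 80·11 + 30·6 + 30·2 + 10·3 + 65·10 + 30·7 = €2040.
Optimal plan:
  A to Tempe: 10 boxes
  A to Fargo: 50 boxes
  A to Waco: 30 boxes
  B to Quincy: 15 boxes
  B to Fargo: 15 boxes
  C to Quincy: 30 boxes
  D to Quincy: 105 boxes
Optimal cost = €975.
Saving = 2040 − 975 = €1065.

1065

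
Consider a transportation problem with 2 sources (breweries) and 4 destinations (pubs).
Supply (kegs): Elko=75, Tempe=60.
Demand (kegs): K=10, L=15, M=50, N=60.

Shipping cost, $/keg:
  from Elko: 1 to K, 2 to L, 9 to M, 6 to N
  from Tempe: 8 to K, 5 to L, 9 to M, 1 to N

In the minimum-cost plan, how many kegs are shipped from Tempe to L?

Solving gives:
  Elko→K: 10 × $1 = $10
  Elko→L: 15 × $2 = $30
  Elko→M: 50 × $9 = $450
  Tempe→N: 60 × $1 = $60
Total cost = $550.
The route Tempe→L is not used.

0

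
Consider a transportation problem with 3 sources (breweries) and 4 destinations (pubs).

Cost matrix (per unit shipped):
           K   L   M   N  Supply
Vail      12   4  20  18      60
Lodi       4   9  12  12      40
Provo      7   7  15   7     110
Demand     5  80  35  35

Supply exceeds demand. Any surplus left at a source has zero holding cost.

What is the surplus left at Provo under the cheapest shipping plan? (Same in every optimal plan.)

55

An optimal plan:
  Vail→L: 60 × 4 = 240
  Lodi→K: 5 × 4 = 20
  Lodi→M: 35 × 12 = 420
  Provo→L: 20 × 7 = 140
  Provo→N: 35 × 7 = 245
Total cost = 1065.
Provo ships 55 of its 110, leaving 55.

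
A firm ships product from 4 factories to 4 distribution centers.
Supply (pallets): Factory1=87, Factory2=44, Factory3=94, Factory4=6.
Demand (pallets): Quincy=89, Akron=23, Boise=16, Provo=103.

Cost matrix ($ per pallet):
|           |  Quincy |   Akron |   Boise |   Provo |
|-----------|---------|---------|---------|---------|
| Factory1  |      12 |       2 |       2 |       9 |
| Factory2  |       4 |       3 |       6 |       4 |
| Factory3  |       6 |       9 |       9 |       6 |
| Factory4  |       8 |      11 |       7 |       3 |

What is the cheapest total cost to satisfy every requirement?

1268

Optimal allocation:
  Factory1->Akron: 23 × $2 = $46
  Factory1->Boise: 16 × $2 = $32
  Factory1->Provo: 48 × $9 = $432
  Factory2->Provo: 44 × $4 = $176
  Factory3->Quincy: 89 × $6 = $534
  Factory3->Provo: 5 × $6 = $30
  Factory4->Provo: 6 × $3 = $18
Total = 46 + 32 + 432 + 176 + 534 + 30 + 18 = $1268.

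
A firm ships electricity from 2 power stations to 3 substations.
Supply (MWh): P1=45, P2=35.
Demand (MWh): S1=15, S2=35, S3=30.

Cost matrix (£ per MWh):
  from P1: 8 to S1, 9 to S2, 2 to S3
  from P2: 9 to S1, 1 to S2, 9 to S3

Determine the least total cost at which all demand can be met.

One minimum-cost allocation:
  P1→S1: 15 × £8 = £120
  P1→S3: 30 × £2 = £60
  P2→S2: 35 × £1 = £35
Total = 120 + 60 + 35 = £215.
(Supply check: P1 ships 45; P2 ships 35.)

215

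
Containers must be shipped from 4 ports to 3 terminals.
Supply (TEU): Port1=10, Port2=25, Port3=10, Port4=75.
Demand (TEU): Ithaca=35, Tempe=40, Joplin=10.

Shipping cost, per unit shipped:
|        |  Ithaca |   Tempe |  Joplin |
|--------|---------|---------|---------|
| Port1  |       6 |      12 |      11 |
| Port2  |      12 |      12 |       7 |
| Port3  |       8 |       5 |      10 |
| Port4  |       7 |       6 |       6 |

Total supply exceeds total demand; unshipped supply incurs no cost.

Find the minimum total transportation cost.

An optimal shipping plan:
  Port1 to Ithaca: 10 TEU
  Port3 to Tempe: 10 TEU
  Port4 to Ithaca: 25 TEU
  Port4 to Tempe: 30 TEU
  Port4 to Joplin: 10 TEU
Total cost = 525.

525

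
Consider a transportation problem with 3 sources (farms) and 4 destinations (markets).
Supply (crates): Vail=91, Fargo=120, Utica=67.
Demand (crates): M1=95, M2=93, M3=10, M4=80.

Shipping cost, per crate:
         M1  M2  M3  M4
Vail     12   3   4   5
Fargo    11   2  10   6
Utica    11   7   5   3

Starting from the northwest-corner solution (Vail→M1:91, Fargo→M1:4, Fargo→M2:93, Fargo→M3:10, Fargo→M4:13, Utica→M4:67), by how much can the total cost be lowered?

96

Current plan cost = 91·12 + 4·11 + 93·2 + 10·10 + 13·6 + 67·3 = 1701.
Optimal plan:
  Vail to M2: 68 × 3 = 204
  Vail to M3: 10 × 4 = 40
  Vail to M4: 13 × 5 = 65
  Fargo to M1: 95 × 11 = 1045
  Fargo to M2: 25 × 2 = 50
  Utica to M4: 67 × 3 = 201
Optimal cost = 1605.
Saving = 1701 − 1605 = 96.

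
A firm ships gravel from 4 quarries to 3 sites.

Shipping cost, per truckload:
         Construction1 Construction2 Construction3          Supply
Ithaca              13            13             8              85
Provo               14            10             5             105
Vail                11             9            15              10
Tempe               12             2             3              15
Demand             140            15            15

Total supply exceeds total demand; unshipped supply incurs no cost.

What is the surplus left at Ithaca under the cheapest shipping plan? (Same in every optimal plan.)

0

Minimum-cost shipments:
  Ithaca->Construction1: 85 × 13 = 1105
  Provo->Construction1: 45 × 14 = 630
  Provo->Construction3: 15 × 5 = 75
  Vail->Construction1: 10 × 11 = 110
  Tempe->Construction2: 15 × 2 = 30
Total cost = 1950.
Ithaca ships 85 of its 85, leaving 0.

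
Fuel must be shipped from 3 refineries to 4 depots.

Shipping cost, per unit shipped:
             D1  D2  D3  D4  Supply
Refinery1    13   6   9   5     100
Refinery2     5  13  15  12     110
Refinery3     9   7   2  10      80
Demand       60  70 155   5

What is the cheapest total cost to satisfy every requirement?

A cheapest plan:
  Refinery1→D2: 70 kL
  Refinery1→D3: 25 kL
  Refinery1→D4: 5 kL
  Refinery2→D1: 60 kL
  Refinery2→D3: 50 kL
  Refinery3→D3: 80 kL
Total cost = 1880.
(Supply check: Refinery1 ships 100; Refinery2 ships 110; Refinery3 ships 80.)

1880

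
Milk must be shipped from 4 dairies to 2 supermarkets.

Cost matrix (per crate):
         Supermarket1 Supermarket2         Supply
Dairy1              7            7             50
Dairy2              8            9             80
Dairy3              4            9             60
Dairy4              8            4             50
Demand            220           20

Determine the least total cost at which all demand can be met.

1550

A cheapest plan:
  Dairy1→Supermarket1: 50 × 7 = 350
  Dairy2→Supermarket1: 80 × 8 = 640
  Dairy3→Supermarket1: 60 × 4 = 240
  Dairy4→Supermarket1: 30 × 8 = 240
  Dairy4→Supermarket2: 20 × 4 = 80
Total = 350 + 640 + 240 + 240 + 80 = 1550.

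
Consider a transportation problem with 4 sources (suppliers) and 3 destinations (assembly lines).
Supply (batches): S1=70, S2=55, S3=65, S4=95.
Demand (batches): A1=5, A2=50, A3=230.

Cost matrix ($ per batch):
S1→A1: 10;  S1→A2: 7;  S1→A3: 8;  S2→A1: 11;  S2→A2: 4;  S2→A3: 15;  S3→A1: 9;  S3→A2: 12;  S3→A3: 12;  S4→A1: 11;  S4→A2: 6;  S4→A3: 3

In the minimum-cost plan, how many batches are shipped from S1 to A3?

The minimum-cost plan:
  S1->A3: 70 × $8 = $560
  S2->A1: 5 × $11 = $55
  S2->A2: 50 × $4 = $200
  S3->A3: 65 × $12 = $780
  S4->A3: 95 × $3 = $285
Total cost = $1880.
So S1→A3 carries 70 batches.

70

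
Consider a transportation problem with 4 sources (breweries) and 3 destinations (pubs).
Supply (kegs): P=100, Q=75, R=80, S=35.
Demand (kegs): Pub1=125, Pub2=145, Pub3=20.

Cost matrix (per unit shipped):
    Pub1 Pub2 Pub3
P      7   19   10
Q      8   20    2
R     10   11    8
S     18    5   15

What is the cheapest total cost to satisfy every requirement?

2595

Optimal allocation:
  P→Pub1: 70 kegs
  P→Pub2: 30 kegs
  Q→Pub1: 55 kegs
  Q→Pub3: 20 kegs
  R→Pub2: 80 kegs
  S→Pub2: 35 kegs
Total cost = 2595.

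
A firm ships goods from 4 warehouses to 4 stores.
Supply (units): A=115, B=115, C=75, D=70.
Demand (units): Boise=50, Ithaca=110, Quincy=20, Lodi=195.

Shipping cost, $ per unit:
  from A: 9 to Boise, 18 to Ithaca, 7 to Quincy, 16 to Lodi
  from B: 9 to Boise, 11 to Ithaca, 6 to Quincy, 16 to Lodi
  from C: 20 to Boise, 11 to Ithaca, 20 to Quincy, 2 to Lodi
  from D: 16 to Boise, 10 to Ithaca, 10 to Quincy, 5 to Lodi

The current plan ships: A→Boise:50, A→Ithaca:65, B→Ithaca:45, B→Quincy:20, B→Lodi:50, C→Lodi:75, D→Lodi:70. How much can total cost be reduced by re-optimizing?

440

Current plan cost = 50·9 + 65·18 + 45·11 + 20·6 + 50·16 + 75·2 + 70·5 = $3535.
Optimal plan:
  A–Boise: 50 × $9 = $450
  A–Quincy: 15 × $7 = $105
  A–Lodi: 50 × $16 = $800
  B–Ithaca: 110 × $11 = $1210
  B–Quincy: 5 × $6 = $30
  C–Lodi: 75 × $2 = $150
  D–Lodi: 70 × $5 = $350
Optimal cost = $3095.
Saving = 3535 − 3095 = $440.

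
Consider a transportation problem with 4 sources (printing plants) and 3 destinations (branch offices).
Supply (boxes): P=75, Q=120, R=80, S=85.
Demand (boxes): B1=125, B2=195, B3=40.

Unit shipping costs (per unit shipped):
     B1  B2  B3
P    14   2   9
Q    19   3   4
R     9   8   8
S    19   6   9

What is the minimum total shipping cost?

An optimal shipping plan:
  P→B1: 45 × 14 = 630
  P→B2: 30 × 2 = 60
  Q→B2: 80 × 3 = 240
  Q→B3: 40 × 4 = 160
  R→B1: 80 × 9 = 720
  S→B2: 85 × 6 = 510
Total = 630 + 60 + 240 + 160 + 720 + 510 = 2320.

2320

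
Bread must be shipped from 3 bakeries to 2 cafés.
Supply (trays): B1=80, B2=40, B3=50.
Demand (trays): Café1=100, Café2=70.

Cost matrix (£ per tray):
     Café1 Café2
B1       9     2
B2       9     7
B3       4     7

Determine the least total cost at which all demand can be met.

790

An optimal shipping plan:
  B1->Café1: 10 × £9 = £90
  B1->Café2: 70 × £2 = £140
  B2->Café1: 40 × £9 = £360
  B3->Café1: 50 × £4 = £200
Total = 90 + 140 + 360 + 200 = £790.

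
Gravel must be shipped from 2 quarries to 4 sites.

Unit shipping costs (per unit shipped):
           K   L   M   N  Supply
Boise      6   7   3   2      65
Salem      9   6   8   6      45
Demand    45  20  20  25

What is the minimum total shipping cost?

A cheapest plan:
  Boise to K: 20 × 6 = 120
  Boise to M: 20 × 3 = 60
  Boise to N: 25 × 2 = 50
  Salem to K: 25 × 9 = 225
  Salem to L: 20 × 6 = 120
Total = 120 + 60 + 50 + 225 + 120 = 575.

575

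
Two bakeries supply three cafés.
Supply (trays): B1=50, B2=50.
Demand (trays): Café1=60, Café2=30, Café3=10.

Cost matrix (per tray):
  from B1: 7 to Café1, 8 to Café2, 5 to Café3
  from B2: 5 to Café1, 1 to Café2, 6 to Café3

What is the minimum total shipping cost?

460

Optimal allocation:
  B1->Café1: 40 × 7 = 280
  B1->Café3: 10 × 5 = 50
  B2->Café1: 20 × 5 = 100
  B2->Café2: 30 × 1 = 30
Total = 280 + 50 + 100 + 30 = 460.
(Supply check: B1 ships 50; B2 ships 50.)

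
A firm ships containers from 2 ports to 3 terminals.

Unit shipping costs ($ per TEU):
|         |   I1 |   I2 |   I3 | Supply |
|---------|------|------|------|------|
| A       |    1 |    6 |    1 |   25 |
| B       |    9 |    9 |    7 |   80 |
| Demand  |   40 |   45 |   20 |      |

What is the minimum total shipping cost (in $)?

An optimal shipping plan:
  A→I1: 25 × $1 = $25
  B→I1: 15 × $9 = $135
  B→I2: 45 × $9 = $405
  B→I3: 20 × $7 = $140
Total = 25 + 135 + 405 + 140 = $705.

705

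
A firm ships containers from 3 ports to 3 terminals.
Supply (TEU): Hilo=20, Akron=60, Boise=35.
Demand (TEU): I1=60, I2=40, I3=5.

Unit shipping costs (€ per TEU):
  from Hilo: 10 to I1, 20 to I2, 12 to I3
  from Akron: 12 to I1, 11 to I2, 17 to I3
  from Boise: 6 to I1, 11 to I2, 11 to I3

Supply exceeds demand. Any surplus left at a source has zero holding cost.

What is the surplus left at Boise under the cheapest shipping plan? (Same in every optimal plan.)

0

Minimum-cost shipments:
  Hilo to I1: 15 × €10 = €150
  Hilo to I3: 5 × €12 = €60
  Akron to I1: 10 × €12 = €120
  Akron to I2: 40 × €11 = €440
  Boise to I1: 35 × €6 = €210
Total cost = €980.
Boise ships 35 of its 35, leaving 0.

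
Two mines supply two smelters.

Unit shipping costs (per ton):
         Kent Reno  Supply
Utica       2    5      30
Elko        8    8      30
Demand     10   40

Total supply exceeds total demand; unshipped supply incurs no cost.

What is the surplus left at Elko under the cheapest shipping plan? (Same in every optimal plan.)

Minimum-cost shipments:
  Utica->Kent: 10 × 2 = 20
  Utica->Reno: 20 × 5 = 100
  Elko->Reno: 20 × 8 = 160
Total cost = 280.
Elko ships 20 of its 30, leaving 10.

10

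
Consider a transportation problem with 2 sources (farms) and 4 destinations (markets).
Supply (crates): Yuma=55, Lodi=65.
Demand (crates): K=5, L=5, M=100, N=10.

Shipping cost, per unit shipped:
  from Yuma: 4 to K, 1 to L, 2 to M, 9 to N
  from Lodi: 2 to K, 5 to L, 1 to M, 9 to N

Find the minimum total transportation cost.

Optimal allocation:
  Yuma→L: 5 crates
  Yuma→M: 40 crates
  Yuma→N: 10 crates
  Lodi→K: 5 crates
  Lodi→M: 60 crates
Total cost = 245.
(Supply check: Yuma ships 55; Lodi ships 65.)

245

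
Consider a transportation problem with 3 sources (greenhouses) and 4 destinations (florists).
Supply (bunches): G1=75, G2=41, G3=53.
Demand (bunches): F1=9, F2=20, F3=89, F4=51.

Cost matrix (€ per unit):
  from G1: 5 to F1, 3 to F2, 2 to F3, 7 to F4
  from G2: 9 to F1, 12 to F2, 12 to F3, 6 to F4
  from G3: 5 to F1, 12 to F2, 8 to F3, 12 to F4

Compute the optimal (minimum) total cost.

A cheapest plan:
  G1 to F2: 20 × €3 = €60
  G1 to F3: 55 × €2 = €110
  G2 to F4: 41 × €6 = €246
  G3 to F1: 9 × €5 = €45
  G3 to F3: 34 × €8 = €272
  G3 to F4: 10 × €12 = €120
Total = 60 + 110 + 246 + 45 + 272 + 120 = €853.

853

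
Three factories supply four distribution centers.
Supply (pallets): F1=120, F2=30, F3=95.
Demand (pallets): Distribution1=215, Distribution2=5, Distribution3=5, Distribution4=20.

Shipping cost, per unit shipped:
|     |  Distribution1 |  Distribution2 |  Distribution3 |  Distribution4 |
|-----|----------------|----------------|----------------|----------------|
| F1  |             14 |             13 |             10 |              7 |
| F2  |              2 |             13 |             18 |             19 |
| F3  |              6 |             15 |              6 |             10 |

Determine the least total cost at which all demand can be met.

2145

A cheapest plan:
  F1 to Distribution1: 90 pallets
  F1 to Distribution2: 5 pallets
  F1 to Distribution3: 5 pallets
  F1 to Distribution4: 20 pallets
  F2 to Distribution1: 30 pallets
  F3 to Distribution1: 95 pallets
Total cost = 2145.
(Supply check: F1 ships 120; F2 ships 30; F3 ships 95.)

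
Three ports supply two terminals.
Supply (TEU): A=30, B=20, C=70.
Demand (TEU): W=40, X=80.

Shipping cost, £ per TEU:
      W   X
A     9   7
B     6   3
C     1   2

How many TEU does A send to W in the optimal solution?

Optimal shipments:
  A→X: 30 × £7 = £210
  B→X: 20 × £3 = £60
  C→W: 40 × £1 = £40
  C→X: 30 × £2 = £60
Total cost = £370.
The route A→W is not used.

0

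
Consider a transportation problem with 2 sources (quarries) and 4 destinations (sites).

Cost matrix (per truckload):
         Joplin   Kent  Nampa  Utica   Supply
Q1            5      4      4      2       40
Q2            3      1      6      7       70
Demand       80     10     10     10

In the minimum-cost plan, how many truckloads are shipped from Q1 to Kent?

0

Optimal shipments:
  Q1–Joplin: 20 × 5 = 100
  Q1–Nampa: 10 × 4 = 40
  Q1–Utica: 10 × 2 = 20
  Q2–Joplin: 60 × 3 = 180
  Q2–Kent: 10 × 1 = 10
Total cost = 350.
The route Q1→Kent is not used.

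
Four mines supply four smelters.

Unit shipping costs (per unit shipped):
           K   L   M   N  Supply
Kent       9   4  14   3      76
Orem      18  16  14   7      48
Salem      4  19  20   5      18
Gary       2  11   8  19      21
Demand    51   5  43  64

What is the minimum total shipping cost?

An optimal shipping plan:
  Kent to K: 12 tons
  Kent to L: 5 tons
  Kent to N: 59 tons
  Orem to M: 43 tons
  Orem to N: 5 tons
  Salem to K: 18 tons
  Gary to K: 21 tons
Total cost = 1056.
(Supply check: Kent ships 76; Orem ships 48; Salem ships 18; Gary ships 21.)

1056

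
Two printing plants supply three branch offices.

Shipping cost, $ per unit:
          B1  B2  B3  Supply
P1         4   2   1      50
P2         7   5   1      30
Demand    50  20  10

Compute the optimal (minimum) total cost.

A cheapest plan:
  P1->B1: 30 × $4 = $120
  P1->B2: 20 × $2 = $40
  P2->B1: 20 × $7 = $140
  P2->B3: 10 × $1 = $10
Total = 120 + 40 + 140 + 10 = $310.

310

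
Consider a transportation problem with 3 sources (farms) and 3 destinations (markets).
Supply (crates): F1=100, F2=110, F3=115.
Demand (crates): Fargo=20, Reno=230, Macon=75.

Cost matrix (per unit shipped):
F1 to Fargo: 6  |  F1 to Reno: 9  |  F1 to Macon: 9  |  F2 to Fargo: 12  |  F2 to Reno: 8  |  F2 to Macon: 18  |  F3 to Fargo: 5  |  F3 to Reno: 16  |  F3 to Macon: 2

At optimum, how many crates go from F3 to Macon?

75

The minimum-cost plan:
  F1 to Reno: 100 × 9 = 900
  F2 to Reno: 110 × 8 = 880
  F3 to Fargo: 20 × 5 = 100
  F3 to Reno: 20 × 16 = 320
  F3 to Macon: 75 × 2 = 150
Total cost = 2350.
So F3→Macon carries 75 crates.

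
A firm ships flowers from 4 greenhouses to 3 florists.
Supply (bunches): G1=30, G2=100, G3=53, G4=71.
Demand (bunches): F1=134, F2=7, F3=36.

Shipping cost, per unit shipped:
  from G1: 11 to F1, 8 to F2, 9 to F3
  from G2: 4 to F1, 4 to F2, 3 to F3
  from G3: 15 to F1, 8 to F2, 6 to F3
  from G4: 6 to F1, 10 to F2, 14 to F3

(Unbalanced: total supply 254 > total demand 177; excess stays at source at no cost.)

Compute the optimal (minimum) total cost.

One minimum-cost allocation:
  G2 to F1: 63 bunches
  G2 to F2: 7 bunches
  G2 to F3: 30 bunches
  G3 to F3: 6 bunches
  G4 to F1: 71 bunches
Total cost = 832.

832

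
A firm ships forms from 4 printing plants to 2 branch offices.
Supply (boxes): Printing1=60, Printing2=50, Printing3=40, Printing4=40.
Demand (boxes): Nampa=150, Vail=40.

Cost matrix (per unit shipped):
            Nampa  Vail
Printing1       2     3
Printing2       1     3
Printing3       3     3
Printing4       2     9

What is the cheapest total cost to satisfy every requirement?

One minimum-cost allocation:
  Printing1 to Nampa: 60 × 2 = 120
  Printing2 to Nampa: 50 × 1 = 50
  Printing3 to Vail: 40 × 3 = 120
  Printing4 to Nampa: 40 × 2 = 80
Total = 120 + 50 + 120 + 80 = 370.

370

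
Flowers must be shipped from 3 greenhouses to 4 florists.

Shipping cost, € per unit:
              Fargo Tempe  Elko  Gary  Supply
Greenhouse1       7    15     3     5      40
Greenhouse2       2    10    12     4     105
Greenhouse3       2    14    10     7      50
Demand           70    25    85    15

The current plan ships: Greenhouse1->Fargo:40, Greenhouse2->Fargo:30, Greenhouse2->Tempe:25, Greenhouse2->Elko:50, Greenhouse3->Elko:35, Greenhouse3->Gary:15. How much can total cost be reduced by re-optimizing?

Current plan cost = 40·7 + 30·2 + 25·10 + 50·12 + 35·10 + 15·7 = €1645.
Optimal plan:
  Greenhouse1->Elko: 40 × €3 = €120
  Greenhouse2->Fargo: 65 × €2 = €130
  Greenhouse2->Tempe: 25 × €10 = €250
  Greenhouse2->Gary: 15 × €4 = €60
  Greenhouse3->Fargo: 5 × €2 = €10
  Greenhouse3->Elko: 45 × €10 = €450
Optimal cost = €1020.
Saving = 1645 − 1020 = €625.

625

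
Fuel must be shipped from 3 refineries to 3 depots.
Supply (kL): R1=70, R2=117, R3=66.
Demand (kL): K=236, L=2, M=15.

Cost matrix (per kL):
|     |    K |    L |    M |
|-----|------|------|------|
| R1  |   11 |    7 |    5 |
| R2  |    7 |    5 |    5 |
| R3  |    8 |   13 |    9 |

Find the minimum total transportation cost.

2019

A cheapest plan:
  R1–K: 53 × 11 = 583
  R1–L: 2 × 7 = 14
  R1–M: 15 × 5 = 75
  R2–K: 117 × 7 = 819
  R3–K: 66 × 8 = 528
Total = 583 + 14 + 75 + 819 + 528 = 2019.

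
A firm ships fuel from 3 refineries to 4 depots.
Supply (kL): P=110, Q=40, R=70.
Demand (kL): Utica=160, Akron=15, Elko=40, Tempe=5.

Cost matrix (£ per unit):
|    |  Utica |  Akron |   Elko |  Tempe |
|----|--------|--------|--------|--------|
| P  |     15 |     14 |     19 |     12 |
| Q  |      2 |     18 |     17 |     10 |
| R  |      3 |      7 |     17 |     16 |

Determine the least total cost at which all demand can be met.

2070

One minimum-cost allocation:
  P->Utica: 50 × £15 = £750
  P->Akron: 15 × £14 = £210
  P->Elko: 40 × £19 = £760
  P->Tempe: 5 × £12 = £60
  Q->Utica: 40 × £2 = £80
  R->Utica: 70 × £3 = £210
Total = 750 + 210 + 760 + 60 + 80 + 210 = £2070.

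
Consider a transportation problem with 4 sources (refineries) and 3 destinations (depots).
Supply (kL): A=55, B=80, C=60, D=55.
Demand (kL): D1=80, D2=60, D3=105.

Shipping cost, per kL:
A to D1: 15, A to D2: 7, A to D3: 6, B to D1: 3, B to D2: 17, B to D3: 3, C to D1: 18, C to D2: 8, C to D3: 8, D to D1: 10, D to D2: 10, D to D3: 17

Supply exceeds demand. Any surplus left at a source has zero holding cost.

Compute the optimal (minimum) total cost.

1550

Optimal allocation:
  A–D3: 55 × 6 = 330
  B–D1: 80 × 3 = 240
  C–D2: 10 × 8 = 80
  C–D3: 50 × 8 = 400
  D–D2: 50 × 10 = 500
Total = 330 + 240 + 80 + 400 + 500 = 1550.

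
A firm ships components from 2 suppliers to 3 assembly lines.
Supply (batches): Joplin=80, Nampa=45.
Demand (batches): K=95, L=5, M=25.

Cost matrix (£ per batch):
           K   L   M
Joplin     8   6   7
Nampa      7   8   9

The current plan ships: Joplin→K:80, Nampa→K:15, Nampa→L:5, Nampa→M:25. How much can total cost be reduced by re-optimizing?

90

Current plan cost = 80·8 + 15·7 + 5·8 + 25·9 = £1010.
Optimal plan:
  Joplin→K: 50 × £8 = £400
  Joplin→L: 5 × £6 = £30
  Joplin→M: 25 × £7 = £175
  Nampa→K: 45 × £7 = £315
Optimal cost = £920.
Saving = 1010 − 920 = £90.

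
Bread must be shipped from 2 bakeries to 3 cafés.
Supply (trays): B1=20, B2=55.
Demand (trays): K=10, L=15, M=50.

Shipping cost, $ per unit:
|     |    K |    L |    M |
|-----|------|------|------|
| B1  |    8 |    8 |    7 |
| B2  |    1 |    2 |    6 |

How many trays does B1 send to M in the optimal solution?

Optimal shipments:
  B1–M: 20 × $7 = $140
  B2–K: 10 × $1 = $10
  B2–L: 15 × $2 = $30
  B2–M: 30 × $6 = $180
Total cost = $360.
So B1→M carries 20 trays.

20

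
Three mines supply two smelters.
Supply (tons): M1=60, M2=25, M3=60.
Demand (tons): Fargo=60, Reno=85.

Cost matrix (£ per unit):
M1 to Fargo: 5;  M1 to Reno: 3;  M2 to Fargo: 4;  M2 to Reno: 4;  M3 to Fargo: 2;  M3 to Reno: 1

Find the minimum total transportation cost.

375

A cheapest plan:
  M1–Reno: 60 × £3 = £180
  M2–Fargo: 25 × £4 = £100
  M3–Fargo: 35 × £2 = £70
  M3–Reno: 25 × £1 = £25
Total = 180 + 100 + 70 + 25 = £375.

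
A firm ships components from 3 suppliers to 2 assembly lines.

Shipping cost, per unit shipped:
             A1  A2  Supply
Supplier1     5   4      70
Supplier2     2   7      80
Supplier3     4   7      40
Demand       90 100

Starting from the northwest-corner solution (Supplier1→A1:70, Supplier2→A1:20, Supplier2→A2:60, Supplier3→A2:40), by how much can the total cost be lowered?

Current plan cost = 70·5 + 20·2 + 60·7 + 40·7 = 1090.
Optimal plan:
  Supplier1→A2: 70 × 4 = 280
  Supplier2→A1: 80 × 2 = 160
  Supplier3→A1: 10 × 4 = 40
  Supplier3→A2: 30 × 7 = 210
Optimal cost = 690.
Saving = 1090 − 690 = 400.

400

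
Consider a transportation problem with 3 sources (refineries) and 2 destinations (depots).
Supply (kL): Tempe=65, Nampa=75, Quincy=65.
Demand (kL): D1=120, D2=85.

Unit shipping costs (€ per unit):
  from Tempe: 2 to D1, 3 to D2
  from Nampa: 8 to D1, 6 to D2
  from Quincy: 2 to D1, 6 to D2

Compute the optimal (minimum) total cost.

720

A cheapest plan:
  Tempe to D1: 55 × €2 = €110
  Tempe to D2: 10 × €3 = €30
  Nampa to D2: 75 × €6 = €450
  Quincy to D1: 65 × €2 = €130
Total = 110 + 30 + 450 + 130 = €720.
(Supply check: Tempe ships 65; Nampa ships 75; Quincy ships 65.)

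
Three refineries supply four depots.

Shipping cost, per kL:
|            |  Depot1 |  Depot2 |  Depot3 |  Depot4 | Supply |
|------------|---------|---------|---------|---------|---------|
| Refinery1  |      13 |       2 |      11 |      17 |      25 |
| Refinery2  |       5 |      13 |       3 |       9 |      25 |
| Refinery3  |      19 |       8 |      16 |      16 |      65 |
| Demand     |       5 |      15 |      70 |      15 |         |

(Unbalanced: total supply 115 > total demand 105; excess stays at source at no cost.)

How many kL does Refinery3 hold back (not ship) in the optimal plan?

Minimum-cost shipments:
  Refinery1->Depot2: 15 × 2 = 30
  Refinery1->Depot3: 10 × 11 = 110
  Refinery2->Depot1: 5 × 5 = 25
  Refinery2->Depot3: 20 × 3 = 60
  Refinery3->Depot3: 40 × 16 = 640
  Refinery3->Depot4: 15 × 16 = 240
Total cost = 1105.
Refinery3 ships 55 of its 65, leaving 10.

10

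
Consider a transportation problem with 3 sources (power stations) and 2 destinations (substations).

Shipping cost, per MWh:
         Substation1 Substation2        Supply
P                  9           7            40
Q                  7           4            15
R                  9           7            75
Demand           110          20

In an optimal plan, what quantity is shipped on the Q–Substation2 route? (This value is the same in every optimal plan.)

Optimal shipments:
  P->Substation1: 35 MWh
  P->Substation2: 5 MWh
  Q->Substation2: 15 MWh
  R->Substation1: 75 MWh
Total cost = 1085.
So Q→Substation2 carries 15 MWh.

15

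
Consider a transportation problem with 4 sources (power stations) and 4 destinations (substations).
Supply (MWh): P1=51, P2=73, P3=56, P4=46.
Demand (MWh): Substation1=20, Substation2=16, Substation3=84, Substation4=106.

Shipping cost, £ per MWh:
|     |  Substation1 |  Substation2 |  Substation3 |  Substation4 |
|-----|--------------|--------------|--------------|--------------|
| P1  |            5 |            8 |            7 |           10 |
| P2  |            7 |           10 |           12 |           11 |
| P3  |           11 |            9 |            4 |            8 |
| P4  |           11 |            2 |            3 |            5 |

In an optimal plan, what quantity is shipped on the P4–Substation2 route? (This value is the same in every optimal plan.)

16

Optimal shipments:
  P1–Substation1: 20 MWh
  P1–Substation3: 28 MWh
  P1–Substation4: 3 MWh
  P2–Substation4: 73 MWh
  P3–Substation3: 56 MWh
  P4–Substation2: 16 MWh
  P4–Substation4: 30 MWh
Total cost = £1535.
So P4→Substation2 carries 16 MWh.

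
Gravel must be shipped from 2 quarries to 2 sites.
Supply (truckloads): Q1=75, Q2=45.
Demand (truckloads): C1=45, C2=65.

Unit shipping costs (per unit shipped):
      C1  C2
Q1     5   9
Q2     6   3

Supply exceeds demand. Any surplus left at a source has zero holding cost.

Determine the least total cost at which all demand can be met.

540

One minimum-cost allocation:
  Q1 to C1: 45 truckloads
  Q1 to C2: 20 truckloads
  Q2 to C2: 45 truckloads
Total cost = 540.
(Supply check: Q1 ships 65; Q2 ships 45.)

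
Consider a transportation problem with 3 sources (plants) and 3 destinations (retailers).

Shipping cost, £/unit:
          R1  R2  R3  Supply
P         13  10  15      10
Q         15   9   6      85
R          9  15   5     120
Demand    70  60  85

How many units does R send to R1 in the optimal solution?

Solving gives:
  P->R2: 10 × £10 = £100
  Q->R2: 50 × £9 = £450
  Q->R3: 35 × £6 = £210
  R->R1: 70 × £9 = £630
  R->R3: 50 × £5 = £250
Total cost = £1640.
So R→R1 carries 70 units.

70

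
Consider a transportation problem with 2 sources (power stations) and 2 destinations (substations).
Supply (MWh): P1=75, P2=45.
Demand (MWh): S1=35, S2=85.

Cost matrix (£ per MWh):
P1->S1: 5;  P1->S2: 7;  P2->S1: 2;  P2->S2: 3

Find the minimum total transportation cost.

590

One minimum-cost allocation:
  P1->S1: 35 × £5 = £175
  P1->S2: 40 × £7 = £280
  P2->S2: 45 × £3 = £135
Total = 175 + 280 + 135 = £590.
(Supply check: P1 ships 75; P2 ships 45.)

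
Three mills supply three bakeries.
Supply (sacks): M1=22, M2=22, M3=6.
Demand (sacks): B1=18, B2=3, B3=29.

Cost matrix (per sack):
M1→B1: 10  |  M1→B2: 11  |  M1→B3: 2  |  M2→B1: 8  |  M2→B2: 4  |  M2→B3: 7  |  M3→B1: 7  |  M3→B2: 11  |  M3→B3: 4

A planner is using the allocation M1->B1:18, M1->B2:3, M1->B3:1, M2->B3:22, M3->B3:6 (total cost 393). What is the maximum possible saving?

Current plan cost = 18·10 + 3·11 + 1·2 + 22·7 + 6·4 = 393.
Optimal plan:
  M1–B3: 22 × 2 = 44
  M2–B1: 18 × 8 = 144
  M2–B2: 3 × 4 = 12
  M2–B3: 1 × 7 = 7
  M3–B3: 6 × 4 = 24
Optimal cost = 231.
Saving = 393 − 231 = 162.

162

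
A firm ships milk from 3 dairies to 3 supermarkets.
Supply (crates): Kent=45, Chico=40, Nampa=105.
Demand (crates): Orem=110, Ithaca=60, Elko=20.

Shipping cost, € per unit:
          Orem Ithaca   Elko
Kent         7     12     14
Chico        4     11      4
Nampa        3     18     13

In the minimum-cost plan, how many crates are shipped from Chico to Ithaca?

Solving gives:
  Kent–Ithaca: 45 × €12 = €540
  Chico–Orem: 5 × €4 = €20
  Chico–Ithaca: 15 × €11 = €165
  Chico–Elko: 20 × €4 = €80
  Nampa–Orem: 105 × €3 = €315
Total cost = €1120.
So Chico→Ithaca carries 15 crates.

15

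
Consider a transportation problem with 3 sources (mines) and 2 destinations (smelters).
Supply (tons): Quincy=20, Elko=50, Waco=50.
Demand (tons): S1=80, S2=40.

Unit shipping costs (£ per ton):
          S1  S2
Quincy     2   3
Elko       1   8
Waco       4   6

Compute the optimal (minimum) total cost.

350

A cheapest plan:
  Quincy→S2: 20 tons
  Elko→S1: 50 tons
  Waco→S1: 30 tons
  Waco→S2: 20 tons
Total cost = £350.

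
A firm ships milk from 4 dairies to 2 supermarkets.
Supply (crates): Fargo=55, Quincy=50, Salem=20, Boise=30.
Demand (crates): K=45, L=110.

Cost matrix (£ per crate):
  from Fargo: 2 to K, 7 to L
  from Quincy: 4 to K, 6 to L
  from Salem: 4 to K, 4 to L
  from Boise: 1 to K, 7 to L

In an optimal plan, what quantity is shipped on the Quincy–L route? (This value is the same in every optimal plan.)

50

The minimum-cost plan:
  Fargo to K: 15 × £2 = £30
  Fargo to L: 40 × £7 = £280
  Quincy to L: 50 × £6 = £300
  Salem to L: 20 × £4 = £80
  Boise to K: 30 × £1 = £30
Total cost = £720.
So Quincy→L carries 50 crates.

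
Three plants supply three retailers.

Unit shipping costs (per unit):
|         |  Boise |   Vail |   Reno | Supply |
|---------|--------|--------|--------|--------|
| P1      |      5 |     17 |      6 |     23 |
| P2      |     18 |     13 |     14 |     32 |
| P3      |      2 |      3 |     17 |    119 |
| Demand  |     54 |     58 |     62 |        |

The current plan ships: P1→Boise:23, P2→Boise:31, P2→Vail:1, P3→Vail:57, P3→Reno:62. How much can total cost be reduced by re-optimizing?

Current plan cost = 23·5 + 31·18 + 1·13 + 57·3 + 62·17 = 1911.
Optimal plan:
  P1–Reno: 23 × 6 = 138
  P2–Reno: 32 × 14 = 448
  P3–Boise: 54 × 2 = 108
  P3–Vail: 58 × 3 = 174
  P3–Reno: 7 × 17 = 119
Optimal cost = 987.
Saving = 1911 − 987 = 924.

924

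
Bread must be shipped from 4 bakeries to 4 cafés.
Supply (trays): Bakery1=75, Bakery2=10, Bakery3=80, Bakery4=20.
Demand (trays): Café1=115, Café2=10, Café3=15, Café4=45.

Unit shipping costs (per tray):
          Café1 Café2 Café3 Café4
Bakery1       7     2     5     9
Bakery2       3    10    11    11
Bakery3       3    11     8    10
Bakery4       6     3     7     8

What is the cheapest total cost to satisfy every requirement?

925

A cheapest plan:
  Bakery1->Café1: 5 × 7 = 35
  Bakery1->Café2: 10 × 2 = 20
  Bakery1->Café3: 15 × 5 = 75
  Bakery1->Café4: 45 × 9 = 405
  Bakery2->Café1: 10 × 3 = 30
  Bakery3->Café1: 80 × 3 = 240
  Bakery4->Café1: 20 × 6 = 120
Total = 35 + 20 + 75 + 405 + 30 + 240 + 120 = 925.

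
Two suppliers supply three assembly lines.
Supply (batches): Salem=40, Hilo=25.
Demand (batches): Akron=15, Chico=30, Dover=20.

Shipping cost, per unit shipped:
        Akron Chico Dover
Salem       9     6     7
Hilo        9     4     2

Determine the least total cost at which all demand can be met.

A cheapest plan:
  Salem to Akron: 15 × 9 = 135
  Salem to Chico: 25 × 6 = 150
  Hilo to Chico: 5 × 4 = 20
  Hilo to Dover: 20 × 2 = 40
Total = 135 + 150 + 20 + 40 = 345.

345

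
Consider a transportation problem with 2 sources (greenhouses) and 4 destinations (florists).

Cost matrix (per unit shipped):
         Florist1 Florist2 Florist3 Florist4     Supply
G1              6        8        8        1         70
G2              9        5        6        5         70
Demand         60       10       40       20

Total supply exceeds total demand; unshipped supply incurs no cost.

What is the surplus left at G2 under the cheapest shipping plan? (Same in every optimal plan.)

10

Minimum-cost shipments:
  G1→Florist1: 50 × 6 = 300
  G1→Florist4: 20 × 1 = 20
  G2→Florist1: 10 × 9 = 90
  G2→Florist2: 10 × 5 = 50
  G2→Florist3: 40 × 6 = 240
Total cost = 700.
G2 ships 60 of its 70, leaving 10.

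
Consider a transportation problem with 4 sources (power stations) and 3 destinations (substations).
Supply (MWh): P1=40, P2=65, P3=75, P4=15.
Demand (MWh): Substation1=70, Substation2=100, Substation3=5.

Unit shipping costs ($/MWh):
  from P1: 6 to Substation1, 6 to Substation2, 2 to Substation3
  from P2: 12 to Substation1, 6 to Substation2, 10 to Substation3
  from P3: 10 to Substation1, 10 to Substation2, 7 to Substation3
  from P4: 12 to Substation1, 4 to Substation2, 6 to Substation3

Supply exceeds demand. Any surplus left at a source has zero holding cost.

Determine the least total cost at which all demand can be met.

Optimal allocation:
  P1 to Substation1: 15 × $6 = $90
  P1 to Substation2: 20 × $6 = $120
  P1 to Substation3: 5 × $2 = $10
  P2 to Substation2: 65 × $6 = $390
  P3 to Substation1: 55 × $10 = $550
  P4 to Substation2: 15 × $4 = $60
Total = 90 + 120 + 10 + 390 + 550 + 60 = $1220.
(Supply check: P1 ships 40; P2 ships 65; P3 ships 55; P4 ships 15.)

1220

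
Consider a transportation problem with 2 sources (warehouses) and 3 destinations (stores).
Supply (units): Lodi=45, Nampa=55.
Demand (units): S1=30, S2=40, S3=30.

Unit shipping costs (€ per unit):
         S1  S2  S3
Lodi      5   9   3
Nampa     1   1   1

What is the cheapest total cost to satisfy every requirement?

220

Optimal allocation:
  Lodi->S1: 15 × €5 = €75
  Lodi->S3: 30 × €3 = €90
  Nampa->S1: 15 × €1 = €15
  Nampa->S2: 40 × €1 = €40
Total = 75 + 90 + 15 + 40 = €220.
(Supply check: Lodi ships 45; Nampa ships 55.)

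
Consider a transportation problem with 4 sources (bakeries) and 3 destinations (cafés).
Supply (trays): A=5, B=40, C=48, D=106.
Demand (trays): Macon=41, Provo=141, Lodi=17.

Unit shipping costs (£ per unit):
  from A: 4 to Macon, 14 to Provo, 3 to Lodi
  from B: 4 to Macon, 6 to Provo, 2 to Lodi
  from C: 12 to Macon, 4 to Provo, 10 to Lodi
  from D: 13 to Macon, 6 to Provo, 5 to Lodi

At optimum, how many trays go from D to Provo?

Optimal shipments:
  A->Macon: 5 × £4 = £20
  B->Macon: 36 × £4 = £144
  B->Lodi: 4 × £2 = £8
  C->Provo: 48 × £4 = £192
  D->Provo: 93 × £6 = £558
  D->Lodi: 13 × £5 = £65
Total cost = £987.
So D→Provo carries 93 trays.

93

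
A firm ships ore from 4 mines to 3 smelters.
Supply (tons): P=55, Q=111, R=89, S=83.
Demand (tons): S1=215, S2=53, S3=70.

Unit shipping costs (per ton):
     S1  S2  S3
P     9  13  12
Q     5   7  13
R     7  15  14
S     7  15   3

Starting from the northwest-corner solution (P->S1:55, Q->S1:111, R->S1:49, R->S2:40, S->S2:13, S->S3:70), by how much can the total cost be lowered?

318

Current plan cost = 55·9 + 111·5 + 49·7 + 40·15 + 13·15 + 70·3 = 2398.
Optimal plan:
  P to S1: 55 tons
  Q to S1: 58 tons
  Q to S2: 53 tons
  R to S1: 89 tons
  S to S1: 13 tons
  S to S3: 70 tons
Optimal cost = 2080.
Saving = 2398 − 2080 = 318.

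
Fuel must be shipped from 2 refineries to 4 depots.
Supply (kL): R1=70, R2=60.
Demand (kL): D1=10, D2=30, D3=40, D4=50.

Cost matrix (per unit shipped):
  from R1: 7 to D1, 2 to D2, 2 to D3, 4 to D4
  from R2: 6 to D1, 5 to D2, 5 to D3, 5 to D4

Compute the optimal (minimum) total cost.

450

One minimum-cost allocation:
  R1–D2: 30 × 2 = 60
  R1–D3: 40 × 2 = 80
  R2–D1: 10 × 6 = 60
  R2–D4: 50 × 5 = 250
Total = 60 + 80 + 60 + 250 = 450.
(Supply check: R1 ships 70; R2 ships 60.)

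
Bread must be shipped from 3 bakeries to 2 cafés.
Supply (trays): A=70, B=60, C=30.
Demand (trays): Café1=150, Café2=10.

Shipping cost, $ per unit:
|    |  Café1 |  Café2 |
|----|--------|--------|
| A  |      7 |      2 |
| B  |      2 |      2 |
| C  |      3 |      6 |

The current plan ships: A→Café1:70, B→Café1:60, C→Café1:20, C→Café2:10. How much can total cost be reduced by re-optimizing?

80

Current plan cost = 70·7 + 60·2 + 20·3 + 10·6 = $730.
Optimal plan:
  A to Café1: 60 trays
  A to Café2: 10 trays
  B to Café1: 60 trays
  C to Café1: 30 trays
Optimal cost = $650.
Saving = 730 − 650 = $80.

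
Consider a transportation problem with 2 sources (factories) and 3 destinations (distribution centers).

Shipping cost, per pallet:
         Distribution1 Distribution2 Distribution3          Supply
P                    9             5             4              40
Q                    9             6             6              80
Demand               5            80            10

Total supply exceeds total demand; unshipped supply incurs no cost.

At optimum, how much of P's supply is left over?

0

Minimum-cost shipments:
  P to Distribution2: 30 × 5 = 150
  P to Distribution3: 10 × 4 = 40
  Q to Distribution1: 5 × 9 = 45
  Q to Distribution2: 50 × 6 = 300
Total cost = 535.
P ships 40 of its 40, leaving 0.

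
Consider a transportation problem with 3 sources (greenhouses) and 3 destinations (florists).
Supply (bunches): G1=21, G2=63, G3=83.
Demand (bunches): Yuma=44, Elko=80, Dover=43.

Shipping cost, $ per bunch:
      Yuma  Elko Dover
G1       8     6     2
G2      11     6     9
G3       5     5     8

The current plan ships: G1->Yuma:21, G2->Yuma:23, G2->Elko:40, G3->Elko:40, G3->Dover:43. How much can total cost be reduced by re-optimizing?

Current plan cost = 21·8 + 23·11 + 40·6 + 40·5 + 43·8 = $1205.
Optimal plan:
  G1->Dover: 21 × $2 = $42
  G2->Elko: 41 × $6 = $246
  G2->Dover: 22 × $9 = $198
  G3->Yuma: 44 × $5 = $220
  G3->Elko: 39 × $5 = $195
Optimal cost = $901.
Saving = 1205 − 901 = $304.

304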